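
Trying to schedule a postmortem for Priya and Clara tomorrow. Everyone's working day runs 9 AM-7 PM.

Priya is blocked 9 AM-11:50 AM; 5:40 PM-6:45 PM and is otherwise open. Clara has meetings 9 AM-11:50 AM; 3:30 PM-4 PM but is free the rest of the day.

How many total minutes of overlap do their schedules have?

Priya free: 11:50-17:40, 18:45-19:00 (invert busy blocks within the working day).
Clara free: 11:50-15:30, 16:00-19:00 (invert busy blocks within the working day).
Priya ∩ Clara: 11:50-15:30, 16:00-17:40, 18:45-19:00.
Summing the common windows: 220 + 100 + 15 = 335 minutes.

335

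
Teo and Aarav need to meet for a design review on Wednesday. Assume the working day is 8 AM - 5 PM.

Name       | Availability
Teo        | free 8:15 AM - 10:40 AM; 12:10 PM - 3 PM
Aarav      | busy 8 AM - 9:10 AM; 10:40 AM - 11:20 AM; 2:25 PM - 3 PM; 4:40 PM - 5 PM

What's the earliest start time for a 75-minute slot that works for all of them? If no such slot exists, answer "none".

Teo free: 08:15-10:40, 12:10-15:00.
Aarav free: 09:10-10:40, 11:20-14:25, 15:00-16:40 (invert busy blocks within the working day).
Teo ∩ Aarav: 09:10-10:40, 12:10-14:25.
So the common availability across everyone is 09:10-10:40, 12:10-14:25.
The first common window of at least 75 minutes is 09:10-10:40, so the earliest start is 09:10.

09:10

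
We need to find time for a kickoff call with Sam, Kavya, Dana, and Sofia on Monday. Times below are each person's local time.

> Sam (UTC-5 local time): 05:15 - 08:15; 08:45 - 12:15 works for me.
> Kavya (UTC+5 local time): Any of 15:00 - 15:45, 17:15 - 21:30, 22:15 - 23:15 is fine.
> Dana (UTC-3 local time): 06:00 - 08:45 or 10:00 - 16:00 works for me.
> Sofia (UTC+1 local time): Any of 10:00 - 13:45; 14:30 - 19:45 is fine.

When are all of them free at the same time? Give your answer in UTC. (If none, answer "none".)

Sam in UTC: 10:15-13:15, 13:45-17:15 (add 5h to convert from UTC-5).
Kavya in UTC: 10:00-10:45, 12:15-16:30, 17:15-18:15 (subtract 5h to convert from UTC+5).
Dana in UTC: 09:00-11:45, 13:00-19:00 (add 3h to convert from UTC-3).
Sofia in UTC: 09:00-12:45, 13:30-18:45 (subtract 1h to convert from UTC+1).
Sam ∩ Kavya: 10:15-10:45, 12:15-13:15, 13:45-16:30.
Sam ∩ Kavya ∩ Dana: 10:15-10:45, 13:00-13:15, 13:45-16:30.
Sam ∩ Kavya ∩ Dana ∩ Sofia: 10:15-10:45, 13:45-16:30.
So the common availability across everyone is 10:15-10:45, 13:45-16:30.

10:15-10:45, 13:45-16:30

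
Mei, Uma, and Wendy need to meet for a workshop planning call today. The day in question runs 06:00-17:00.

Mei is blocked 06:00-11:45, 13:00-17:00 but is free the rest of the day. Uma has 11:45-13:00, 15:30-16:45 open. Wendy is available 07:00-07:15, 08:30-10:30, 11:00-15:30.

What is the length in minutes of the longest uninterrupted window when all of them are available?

75

Mei free: 11:45-13:00 (invert busy blocks within the working day).
Uma free: 11:45-13:00, 15:30-16:45.
Wendy free: 07:00-07:15, 08:30-10:30, 11:00-15:30.
Mei ∩ Uma: 11:45-13:00.
Mei ∩ Uma ∩ Wendy: 11:45-13:00.
So the common availability across everyone is 11:45-13:00.
The longest is 11:45-13:00 at 75 minutes.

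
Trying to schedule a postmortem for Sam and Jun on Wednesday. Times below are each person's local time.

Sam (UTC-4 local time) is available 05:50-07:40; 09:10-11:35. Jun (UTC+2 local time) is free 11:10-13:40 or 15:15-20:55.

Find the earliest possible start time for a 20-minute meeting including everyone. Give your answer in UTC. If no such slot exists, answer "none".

Sam in UTC: 09:50-11:40, 13:10-15:35 (add 4h to convert from UTC-4).
Jun in UTC: 09:10-11:40, 13:15-18:55 (subtract 2h to convert from UTC+2).
Sam ∩ Jun: 09:50-11:40, 13:15-15:35.
The first common window of at least 20 minutes is 09:50-11:40, so the earliest start is 09:50.

09:50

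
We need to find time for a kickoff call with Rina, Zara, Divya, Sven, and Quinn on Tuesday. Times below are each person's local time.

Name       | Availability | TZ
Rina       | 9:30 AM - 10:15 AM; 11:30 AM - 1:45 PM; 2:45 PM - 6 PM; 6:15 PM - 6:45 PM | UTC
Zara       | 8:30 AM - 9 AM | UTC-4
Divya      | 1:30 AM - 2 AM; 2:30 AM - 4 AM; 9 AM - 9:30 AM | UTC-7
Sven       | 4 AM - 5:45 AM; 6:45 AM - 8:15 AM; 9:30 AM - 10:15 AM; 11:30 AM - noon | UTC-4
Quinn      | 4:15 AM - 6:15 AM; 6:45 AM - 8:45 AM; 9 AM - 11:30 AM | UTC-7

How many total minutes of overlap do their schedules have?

0

Rina in UTC: 09:30-10:15, 11:30-13:45, 14:45-18:00, 18:15-18:45.
Zara in UTC: 12:30-13:00 (add 4h to convert from UTC-4).
Divya in UTC: 08:30-09:00, 09:30-11:00, 16:00-16:30 (add 7h to convert from UTC-7).
Sven in UTC: 08:00-09:45, 10:45-12:15, 13:30-14:15, 15:30-16:00 (add 4h to convert from UTC-4).
Quinn in UTC: 11:15-13:15, 13:45-15:45, 16:00-18:30 (add 7h to convert from UTC-7).
Rina ∩ Zara: 12:30-13:00.
Rina ∩ Zara ∩ Divya: ∅.
Rina ∩ Zara ∩ Divya ∩ Sven: ∅.
Rina ∩ Zara ∩ Divya ∩ Sven ∩ Quinn: ∅.
There is no time when everyone is free.
There is no common window, so the total is 0 minutes.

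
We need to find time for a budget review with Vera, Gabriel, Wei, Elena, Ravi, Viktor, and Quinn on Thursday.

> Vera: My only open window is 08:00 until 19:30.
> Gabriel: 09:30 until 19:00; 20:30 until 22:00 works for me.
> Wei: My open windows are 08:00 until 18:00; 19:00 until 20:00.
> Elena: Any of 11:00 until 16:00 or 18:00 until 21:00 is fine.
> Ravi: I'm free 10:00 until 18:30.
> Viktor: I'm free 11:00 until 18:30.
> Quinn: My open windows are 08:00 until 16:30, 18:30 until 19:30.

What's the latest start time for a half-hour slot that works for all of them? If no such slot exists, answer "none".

15:30

Vera ∩ Gabriel: 09:30-19:00.
Vera ∩ Gabriel ∩ Wei: 09:30-18:00.
Vera ∩ Gabriel ∩ Wei ∩ Elena: 11:00-16:00.
Vera ∩ Gabriel ∩ Wei ∩ Elena ∩ Ravi: 11:00-16:00.
Vera ∩ Gabriel ∩ Wei ∩ Elena ∩ Ravi ∩ Viktor: 11:00-16:00.
Vera ∩ Gabriel ∩ Wei ∩ Elena ∩ Ravi ∩ Viktor ∩ Quinn: 11:00-16:00.
So the common availability across everyone is 11:00-16:00.
The last common window of at least 30 minutes is 11:00-16:00; a 30-minute meeting can start as late as 15:30 and still end by 16:00.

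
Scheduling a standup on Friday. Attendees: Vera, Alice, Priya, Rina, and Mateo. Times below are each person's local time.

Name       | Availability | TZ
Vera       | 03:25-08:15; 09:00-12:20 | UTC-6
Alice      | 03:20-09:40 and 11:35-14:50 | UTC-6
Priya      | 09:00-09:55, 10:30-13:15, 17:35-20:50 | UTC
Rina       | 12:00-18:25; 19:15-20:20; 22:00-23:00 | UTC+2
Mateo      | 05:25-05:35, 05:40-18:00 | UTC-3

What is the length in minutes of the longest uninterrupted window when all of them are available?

Vera in UTC: 09:25-14:15, 15:00-18:20 (add 6h to convert from UTC-6).
Alice in UTC: 09:20-15:40, 17:35-20:50 (add 6h to convert from UTC-6).
Priya in UTC: 09:00-09:55, 10:30-13:15, 17:35-20:50.
Rina in UTC: 10:00-16:25, 17:15-18:20, 20:00-21:00 (subtract 2h to convert from UTC+2).
Mateo in UTC: 08:25-08:35, 08:40-21:00 (add 3h to convert from UTC-3).
Vera ∩ Alice: 09:25-14:15, 15:00-15:40, 17:35-18:20.
Vera ∩ Alice ∩ Priya: 09:25-09:55, 10:30-13:15, 17:35-18:20.
Vera ∩ Alice ∩ Priya ∩ Rina: 10:30-13:15, 17:35-18:20.
Vera ∩ Alice ∩ Priya ∩ Rina ∩ Mateo: 10:30-13:15, 17:35-18:20.
The longest is 10:30-13:15 at 165 minutes.

165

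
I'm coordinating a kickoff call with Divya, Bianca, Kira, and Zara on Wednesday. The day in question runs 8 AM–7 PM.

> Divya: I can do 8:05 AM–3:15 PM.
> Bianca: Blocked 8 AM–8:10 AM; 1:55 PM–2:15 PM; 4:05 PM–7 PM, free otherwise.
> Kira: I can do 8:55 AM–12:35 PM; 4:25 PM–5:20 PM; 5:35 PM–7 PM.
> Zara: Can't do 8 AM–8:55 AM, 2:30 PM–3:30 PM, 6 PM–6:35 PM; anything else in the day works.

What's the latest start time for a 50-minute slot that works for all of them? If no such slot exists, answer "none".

11:45

Divya free: 08:05-15:15.
Bianca free: 08:10-13:55, 14:15-16:05 (invert busy blocks within the working day).
Kira free: 08:55-12:35, 16:25-17:20, 17:35-19:00.
Zara free: 08:55-14:30, 15:30-18:00, 18:35-19:00 (invert busy blocks within the working day).
Divya ∩ Bianca: 08:10-13:55, 14:15-15:15.
Divya ∩ Bianca ∩ Kira: 08:55-12:35.
Divya ∩ Bianca ∩ Kira ∩ Zara: 08:55-12:35.
The last common window of at least 50 minutes is 08:55-12:35; a 50-minute meeting can start as late as 11:45 and still end by 12:35.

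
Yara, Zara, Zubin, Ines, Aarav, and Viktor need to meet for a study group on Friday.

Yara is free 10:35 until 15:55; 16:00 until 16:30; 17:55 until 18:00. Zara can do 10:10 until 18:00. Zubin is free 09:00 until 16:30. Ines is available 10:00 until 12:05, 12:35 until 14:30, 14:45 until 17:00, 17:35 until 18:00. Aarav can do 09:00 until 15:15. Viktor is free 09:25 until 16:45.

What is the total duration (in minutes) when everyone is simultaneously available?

Yara ∩ Zara: 10:35-15:55, 16:00-16:30, 17:55-18:00.
Yara ∩ Zara ∩ Zubin: 10:35-15:55, 16:00-16:30.
Yara ∩ Zara ∩ Zubin ∩ Ines: 10:35-12:05, 12:35-14:30, 14:45-15:55, 16:00-16:30.
Yara ∩ Zara ∩ Zubin ∩ Ines ∩ Aarav: 10:35-12:05, 12:35-14:30, 14:45-15:15.
Yara ∩ Zara ∩ Zubin ∩ Ines ∩ Aarav ∩ Viktor: 10:35-12:05, 12:35-14:30, 14:45-15:15.
Summing the common windows: 90 + 115 + 30 = 235 minutes.

235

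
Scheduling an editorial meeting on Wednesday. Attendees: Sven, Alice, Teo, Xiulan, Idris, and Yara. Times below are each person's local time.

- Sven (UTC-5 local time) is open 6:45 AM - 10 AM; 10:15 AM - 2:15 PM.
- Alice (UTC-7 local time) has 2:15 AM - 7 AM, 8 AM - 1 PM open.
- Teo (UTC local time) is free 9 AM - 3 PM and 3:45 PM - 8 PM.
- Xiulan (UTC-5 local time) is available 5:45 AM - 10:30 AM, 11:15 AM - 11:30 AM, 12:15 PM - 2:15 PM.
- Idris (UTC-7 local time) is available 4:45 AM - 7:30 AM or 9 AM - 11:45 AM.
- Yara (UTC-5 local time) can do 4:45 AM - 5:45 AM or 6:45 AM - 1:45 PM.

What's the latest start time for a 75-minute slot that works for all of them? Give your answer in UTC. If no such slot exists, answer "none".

17:30

Sven in UTC: 11:45-15:00, 15:15-19:15 (add 5h to convert from UTC-5).
Alice in UTC: 09:15-14:00, 15:00-20:00 (add 7h to convert from UTC-7).
Teo in UTC: 09:00-15:00, 15:45-20:00.
Xiulan in UTC: 10:45-15:30, 16:15-16:30, 17:15-19:15 (add 5h to convert from UTC-5).
Idris in UTC: 11:45-14:30, 16:00-18:45 (add 7h to convert from UTC-7).
Yara in UTC: 09:45-10:45, 11:45-18:45 (add 5h to convert from UTC-5).
Sven ∩ Alice: 11:45-14:00, 15:15-19:15.
Sven ∩ Alice ∩ Teo: 11:45-14:00, 15:45-19:15.
Sven ∩ Alice ∩ Teo ∩ Xiulan: 11:45-14:00, 16:15-16:30, 17:15-19:15.
Sven ∩ Alice ∩ Teo ∩ Xiulan ∩ Idris: 11:45-14:00, 16:15-16:30, 17:15-18:45.
Sven ∩ Alice ∩ Teo ∩ Xiulan ∩ Idris ∩ Yara: 11:45-14:00, 16:15-16:30, 17:15-18:45.
The last common window of at least 75 minutes is 17:15-18:45; a 75-minute meeting can start as late as 17:30 and still end by 18:45.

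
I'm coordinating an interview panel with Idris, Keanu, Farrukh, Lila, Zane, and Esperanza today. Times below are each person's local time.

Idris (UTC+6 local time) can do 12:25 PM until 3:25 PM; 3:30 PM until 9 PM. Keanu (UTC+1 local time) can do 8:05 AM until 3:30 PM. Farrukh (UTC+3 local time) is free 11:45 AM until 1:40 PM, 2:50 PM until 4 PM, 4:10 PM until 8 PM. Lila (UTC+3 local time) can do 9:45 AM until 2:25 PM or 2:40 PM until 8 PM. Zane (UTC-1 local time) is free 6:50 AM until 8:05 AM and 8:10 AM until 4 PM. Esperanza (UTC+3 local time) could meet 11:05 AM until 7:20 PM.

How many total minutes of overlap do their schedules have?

255

Idris in UTC: 06:25-09:25, 09:30-15:00 (subtract 6h to convert from UTC+6).
Keanu in UTC: 07:05-14:30 (subtract 1h to convert from UTC+1).
Farrukh in UTC: 08:45-10:40, 11:50-13:00, 13:10-17:00 (subtract 3h to convert from UTC+3).
Lila in UTC: 06:45-11:25, 11:40-17:00 (subtract 3h to convert from UTC+3).
Zane in UTC: 07:50-09:05, 09:10-17:00 (add 1h to convert from UTC-1).
Esperanza in UTC: 08:05-16:20 (subtract 3h to convert from UTC+3).
Idris ∩ Keanu: 07:05-09:25, 09:30-14:30.
Idris ∩ Keanu ∩ Farrukh: 08:45-09:25, 09:30-10:40, 11:50-13:00, 13:10-14:30.
Idris ∩ Keanu ∩ Farrukh ∩ Lila: 08:45-09:25, 09:30-10:40, 11:50-13:00, 13:10-14:30.
Idris ∩ Keanu ∩ Farrukh ∩ Lila ∩ Zane: 08:45-09:05, 09:10-09:25, 09:30-10:40, 11:50-13:00, 13:10-14:30.
Idris ∩ Keanu ∩ Farrukh ∩ Lila ∩ Zane ∩ Esperanza: 08:45-09:05, 09:10-09:25, 09:30-10:40, 11:50-13:00, 13:10-14:30.
Summing the common windows: 20 + 15 + 70 + 70 + 80 = 255 minutes.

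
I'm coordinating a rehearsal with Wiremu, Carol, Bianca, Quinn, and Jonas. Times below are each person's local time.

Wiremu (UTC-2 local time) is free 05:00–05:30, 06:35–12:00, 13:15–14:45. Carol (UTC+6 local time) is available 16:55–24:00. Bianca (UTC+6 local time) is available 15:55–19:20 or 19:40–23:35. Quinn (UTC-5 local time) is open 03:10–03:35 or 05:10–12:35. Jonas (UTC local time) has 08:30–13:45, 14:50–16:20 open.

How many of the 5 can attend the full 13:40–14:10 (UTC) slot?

3

Wiremu in UTC: 07:00-07:30, 08:35-14:00, 15:15-16:45 (add 2h to convert from UTC-2).
Carol in UTC: 10:55-18:00 (subtract 6h to convert from UTC+6).
Bianca in UTC: 09:55-13:20, 13:40-17:35 (subtract 6h to convert from UTC+6).
Quinn in UTC: 08:10-08:35, 10:10-17:35 (add 5h to convert from UTC-5).
Jonas in UTC: 08:30-13:45, 14:50-16:20.
Carol, Bianca, and Quinn can make the full 13:40-14:10 slot — that's 3.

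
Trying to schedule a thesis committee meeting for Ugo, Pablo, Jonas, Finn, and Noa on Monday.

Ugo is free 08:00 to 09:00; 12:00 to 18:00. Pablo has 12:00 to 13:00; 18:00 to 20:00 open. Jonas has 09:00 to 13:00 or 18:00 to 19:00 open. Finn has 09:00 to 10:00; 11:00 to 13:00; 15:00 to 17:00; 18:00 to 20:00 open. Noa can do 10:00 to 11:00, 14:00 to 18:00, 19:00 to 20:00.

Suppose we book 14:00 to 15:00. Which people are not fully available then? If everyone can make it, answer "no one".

Finn, Jonas, Pablo

Ugo: free for 14:00-15:00. Pablo: not fully free for 14:00-15:00. Jonas: not fully free for 14:00-15:00. Finn: not fully free for 14:00-15:00. Noa: free for 14:00-15:00.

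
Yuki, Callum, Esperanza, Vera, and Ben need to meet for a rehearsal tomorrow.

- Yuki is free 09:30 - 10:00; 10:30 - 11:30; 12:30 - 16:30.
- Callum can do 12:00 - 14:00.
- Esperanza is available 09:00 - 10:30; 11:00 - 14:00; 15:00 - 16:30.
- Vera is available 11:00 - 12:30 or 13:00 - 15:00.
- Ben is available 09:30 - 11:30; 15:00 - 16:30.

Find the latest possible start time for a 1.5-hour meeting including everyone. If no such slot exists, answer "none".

Yuki ∩ Callum: 12:30-14:00.
Yuki ∩ Callum ∩ Esperanza: 12:30-14:00.
Yuki ∩ Callum ∩ Esperanza ∩ Vera: 13:00-14:00.
Yuki ∩ Callum ∩ Esperanza ∩ Vera ∩ Ben: ∅.
There is no time when everyone is free.
No common window is at least 90 minutes long.

none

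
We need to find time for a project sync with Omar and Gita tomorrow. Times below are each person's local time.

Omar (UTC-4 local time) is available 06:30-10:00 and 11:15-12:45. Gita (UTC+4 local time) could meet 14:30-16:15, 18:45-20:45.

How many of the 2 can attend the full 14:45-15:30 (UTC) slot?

1

Omar in UTC: 10:30-14:00, 15:15-16:45 (add 4h to convert from UTC-4).
Gita in UTC: 10:30-12:15, 14:45-16:45 (subtract 4h to convert from UTC+4).
Gita can make the full 14:45-15:30 slot — that's 1.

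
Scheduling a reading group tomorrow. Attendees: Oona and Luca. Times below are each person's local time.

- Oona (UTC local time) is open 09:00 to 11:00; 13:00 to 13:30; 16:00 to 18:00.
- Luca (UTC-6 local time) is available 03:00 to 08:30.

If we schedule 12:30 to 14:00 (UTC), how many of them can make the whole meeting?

1

Oona in UTC: 09:00-11:00, 13:00-13:30, 16:00-18:00.
Luca in UTC: 09:00-14:30 (add 6h to convert from UTC-6).
Luca can make the full 12:30-14:00 slot — that's 1.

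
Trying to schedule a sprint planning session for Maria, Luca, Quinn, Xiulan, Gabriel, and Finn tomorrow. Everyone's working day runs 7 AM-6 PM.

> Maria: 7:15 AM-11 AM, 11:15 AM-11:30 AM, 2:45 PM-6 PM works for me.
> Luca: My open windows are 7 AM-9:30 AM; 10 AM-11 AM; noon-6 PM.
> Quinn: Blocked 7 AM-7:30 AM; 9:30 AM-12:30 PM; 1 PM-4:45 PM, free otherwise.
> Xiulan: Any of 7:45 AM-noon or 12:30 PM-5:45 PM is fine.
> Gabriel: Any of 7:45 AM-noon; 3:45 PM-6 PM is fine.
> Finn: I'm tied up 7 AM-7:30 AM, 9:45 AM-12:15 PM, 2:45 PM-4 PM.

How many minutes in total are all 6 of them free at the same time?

165

Maria free: 07:15-11:00, 11:15-11:30, 14:45-18:00.
Luca free: 07:00-09:30, 10:00-11:00, 12:00-18:00.
Quinn free: 07:30-09:30, 12:30-13:00, 16:45-18:00 (invert busy blocks within the working day).
Xiulan free: 07:45-12:00, 12:30-17:45.
Gabriel free: 07:45-12:00, 15:45-18:00.
Finn free: 07:30-09:45, 12:15-14:45, 16:00-18:00 (invert busy blocks within the working day).
Maria ∩ Luca: 07:15-09:30, 10:00-11:00, 14:45-18:00.
Maria ∩ Luca ∩ Quinn: 07:30-09:30, 16:45-18:00.
Maria ∩ Luca ∩ Quinn ∩ Xiulan: 07:45-09:30, 16:45-17:45.
Maria ∩ Luca ∩ Quinn ∩ Xiulan ∩ Gabriel: 07:45-09:30, 16:45-17:45.
Maria ∩ Luca ∩ Quinn ∩ Xiulan ∩ Gabriel ∩ Finn: 07:45-09:30, 16:45-17:45.
So the common availability across everyone is 07:45-09:30, 16:45-17:45.
Summing the common windows: 105 + 60 = 165 minutes.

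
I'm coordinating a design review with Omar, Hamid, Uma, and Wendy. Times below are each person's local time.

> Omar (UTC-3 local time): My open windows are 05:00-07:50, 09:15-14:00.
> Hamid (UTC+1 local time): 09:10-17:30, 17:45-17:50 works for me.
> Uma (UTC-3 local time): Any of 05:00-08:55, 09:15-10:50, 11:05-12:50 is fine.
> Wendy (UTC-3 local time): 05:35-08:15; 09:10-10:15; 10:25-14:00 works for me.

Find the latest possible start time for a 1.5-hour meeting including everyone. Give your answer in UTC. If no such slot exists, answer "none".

Omar in UTC: 08:00-10:50, 12:15-17:00 (add 3h to convert from UTC-3).
Hamid in UTC: 08:10-16:30, 16:45-16:50 (subtract 1h to convert from UTC+1).
Uma in UTC: 08:00-11:55, 12:15-13:50, 14:05-15:50 (add 3h to convert from UTC-3).
Wendy in UTC: 08:35-11:15, 12:10-13:15, 13:25-17:00 (add 3h to convert from UTC-3).
Omar ∩ Hamid: 08:10-10:50, 12:15-16:30, 16:45-16:50.
Omar ∩ Hamid ∩ Uma: 08:10-10:50, 12:15-13:50, 14:05-15:50.
Omar ∩ Hamid ∩ Uma ∩ Wendy: 08:35-10:50, 12:15-13:15, 13:25-13:50, 14:05-15:50.
The last common window of at least 90 minutes is 14:05-15:50; a 90-minute meeting can start as late as 14:20 and still end by 15:50.

14:20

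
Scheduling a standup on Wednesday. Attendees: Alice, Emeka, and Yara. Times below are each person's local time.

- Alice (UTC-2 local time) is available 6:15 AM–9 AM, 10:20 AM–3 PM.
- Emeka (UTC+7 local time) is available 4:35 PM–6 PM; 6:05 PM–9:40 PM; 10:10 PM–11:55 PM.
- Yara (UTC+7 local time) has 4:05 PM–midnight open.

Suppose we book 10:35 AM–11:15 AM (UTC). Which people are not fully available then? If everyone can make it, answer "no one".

Alice, Emeka

Alice in UTC: 08:15-11:00, 12:20-17:00 (add 2h to convert from UTC-2).
Emeka in UTC: 09:35-11:00, 11:05-14:40, 15:10-16:55 (subtract 7h to convert from UTC+7).
Yara in UTC: 09:05-17:00 (subtract 7h to convert from UTC+7).
Alice: not fully free for 10:35-11:15. Emeka: not fully free for 10:35-11:15. Yara: free for 10:35-11:15.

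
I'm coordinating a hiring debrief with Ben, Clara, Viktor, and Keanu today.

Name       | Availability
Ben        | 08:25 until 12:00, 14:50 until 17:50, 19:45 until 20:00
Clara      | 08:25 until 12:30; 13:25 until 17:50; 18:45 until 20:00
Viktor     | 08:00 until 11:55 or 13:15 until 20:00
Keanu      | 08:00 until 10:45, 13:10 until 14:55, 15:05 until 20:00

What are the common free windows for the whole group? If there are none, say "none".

08:25-10:45, 14:50-14:55, 15:05-17:50, 19:45-20:00

Ben ∩ Clara: 08:25-12:00, 14:50-17:50, 19:45-20:00.
Ben ∩ Clara ∩ Viktor: 08:25-11:55, 14:50-17:50, 19:45-20:00.
Ben ∩ Clara ∩ Viktor ∩ Keanu: 08:25-10:45, 14:50-14:55, 15:05-17:50, 19:45-20:00.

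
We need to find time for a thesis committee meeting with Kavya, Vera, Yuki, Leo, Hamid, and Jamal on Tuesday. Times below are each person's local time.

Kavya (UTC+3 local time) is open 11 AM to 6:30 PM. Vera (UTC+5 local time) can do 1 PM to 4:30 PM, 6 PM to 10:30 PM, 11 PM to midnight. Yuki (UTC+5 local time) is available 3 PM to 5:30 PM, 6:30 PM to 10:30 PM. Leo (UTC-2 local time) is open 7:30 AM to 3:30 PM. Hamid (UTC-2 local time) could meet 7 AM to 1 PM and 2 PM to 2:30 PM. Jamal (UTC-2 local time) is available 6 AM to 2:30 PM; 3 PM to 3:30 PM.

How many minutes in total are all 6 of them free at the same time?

180

Kavya in UTC: 08:00-15:30 (subtract 3h to convert from UTC+3).
Vera in UTC: 08:00-11:30, 13:00-17:30, 18:00-19:00 (subtract 5h to convert from UTC+5).
Yuki in UTC: 10:00-12:30, 13:30-17:30 (subtract 5h to convert from UTC+5).
Leo in UTC: 09:30-17:30 (add 2h to convert from UTC-2).
Hamid in UTC: 09:00-15:00, 16:00-16:30 (add 2h to convert from UTC-2).
Jamal in UTC: 08:00-16:30, 17:00-17:30 (add 2h to convert from UTC-2).
Kavya ∩ Vera: 08:00-11:30, 13:00-15:30.
Kavya ∩ Vera ∩ Yuki: 10:00-11:30, 13:30-15:30.
Kavya ∩ Vera ∩ Yuki ∩ Leo: 10:00-11:30, 13:30-15:30.
Kavya ∩ Vera ∩ Yuki ∩ Leo ∩ Hamid: 10:00-11:30, 13:30-15:00.
Kavya ∩ Vera ∩ Yuki ∩ Leo ∩ Hamid ∩ Jamal: 10:00-11:30, 13:30-15:00.
Those are the intersection windows.
Summing the common windows: 90 + 90 = 180 minutes.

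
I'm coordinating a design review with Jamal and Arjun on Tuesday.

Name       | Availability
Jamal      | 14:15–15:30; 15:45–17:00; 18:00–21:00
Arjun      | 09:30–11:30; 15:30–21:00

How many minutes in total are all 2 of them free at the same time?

255

Jamal ∩ Arjun: 15:45-17:00, 18:00-21:00.
Those are the intersection windows.
Summing the common windows: 75 + 180 = 255 minutes.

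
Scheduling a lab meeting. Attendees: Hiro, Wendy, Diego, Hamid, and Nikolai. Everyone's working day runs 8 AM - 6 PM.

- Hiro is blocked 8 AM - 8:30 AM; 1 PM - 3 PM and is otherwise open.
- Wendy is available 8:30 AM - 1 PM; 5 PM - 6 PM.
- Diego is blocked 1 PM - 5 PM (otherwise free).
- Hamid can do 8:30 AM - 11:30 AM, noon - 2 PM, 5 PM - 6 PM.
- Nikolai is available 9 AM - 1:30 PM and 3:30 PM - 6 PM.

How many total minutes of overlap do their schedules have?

Hiro free: 08:30-13:00, 15:00-18:00 (invert busy blocks within the working day).
Wendy free: 08:30-13:00, 17:00-18:00.
Diego free: 08:00-13:00, 17:00-18:00 (invert busy blocks within the working day).
Hamid free: 08:30-11:30, 12:00-14:00, 17:00-18:00.
Nikolai free: 09:00-13:30, 15:30-18:00.
Hiro ∩ Wendy: 08:30-13:00, 17:00-18:00.
Hiro ∩ Wendy ∩ Diego: 08:30-13:00, 17:00-18:00.
Hiro ∩ Wendy ∩ Diego ∩ Hamid: 08:30-11:30, 12:00-13:00, 17:00-18:00.
Hiro ∩ Wendy ∩ Diego ∩ Hamid ∩ Nikolai: 09:00-11:30, 12:00-13:00, 17:00-18:00.
Those are the intersection windows.
Summing the common windows: 150 + 60 + 60 = 270 minutes.

270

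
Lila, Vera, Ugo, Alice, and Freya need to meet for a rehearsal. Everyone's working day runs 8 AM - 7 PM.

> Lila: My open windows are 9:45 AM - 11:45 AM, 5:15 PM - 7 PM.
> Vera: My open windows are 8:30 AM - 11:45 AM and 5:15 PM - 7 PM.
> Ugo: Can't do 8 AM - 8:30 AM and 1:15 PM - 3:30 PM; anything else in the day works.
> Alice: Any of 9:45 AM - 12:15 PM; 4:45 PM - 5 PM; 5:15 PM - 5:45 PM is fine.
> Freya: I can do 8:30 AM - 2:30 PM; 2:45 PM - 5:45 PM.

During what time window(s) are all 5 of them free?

09:45-11:45, 17:15-17:45

Lila free: 09:45-11:45, 17:15-19:00.
Vera free: 08:30-11:45, 17:15-19:00.
Ugo free: 08:30-13:15, 15:30-19:00 (invert busy blocks within the working day).
Alice free: 09:45-12:15, 16:45-17:00, 17:15-17:45.
Freya free: 08:30-14:30, 14:45-17:45.
Lila ∩ Vera: 09:45-11:45, 17:15-19:00.
Lila ∩ Vera ∩ Ugo: 09:45-11:45, 17:15-19:00.
Lila ∩ Vera ∩ Ugo ∩ Alice: 09:45-11:45, 17:15-17:45.
Lila ∩ Vera ∩ Ugo ∩ Alice ∩ Freya: 09:45-11:45, 17:15-17:45.
So the common availability across everyone is 09:45-11:45, 17:15-17:45.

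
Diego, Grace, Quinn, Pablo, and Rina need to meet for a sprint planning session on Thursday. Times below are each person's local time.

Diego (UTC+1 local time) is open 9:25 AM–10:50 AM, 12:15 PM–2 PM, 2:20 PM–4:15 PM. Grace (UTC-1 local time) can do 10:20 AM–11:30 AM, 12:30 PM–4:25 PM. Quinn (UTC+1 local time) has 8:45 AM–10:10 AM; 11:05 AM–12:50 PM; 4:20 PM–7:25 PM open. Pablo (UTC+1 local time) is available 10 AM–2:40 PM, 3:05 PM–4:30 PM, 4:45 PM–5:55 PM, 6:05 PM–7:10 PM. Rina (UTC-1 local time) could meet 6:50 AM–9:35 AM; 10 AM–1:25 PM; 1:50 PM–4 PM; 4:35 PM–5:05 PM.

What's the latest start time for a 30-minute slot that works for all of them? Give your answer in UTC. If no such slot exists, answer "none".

11:20

Diego in UTC: 08:25-09:50, 11:15-13:00, 13:20-15:15 (subtract 1h to convert from UTC+1).
Grace in UTC: 11:20-12:30, 13:30-17:25 (add 1h to convert from UTC-1).
Quinn in UTC: 07:45-09:10, 10:05-11:50, 15:20-18:25 (subtract 1h to convert from UTC+1).
Pablo in UTC: 09:00-13:40, 14:05-15:30, 15:45-16:55, 17:05-18:10 (subtract 1h to convert from UTC+1).
Rina in UTC: 07:50-10:35, 11:00-14:25, 14:50-17:00, 17:35-18:05 (add 1h to convert from UTC-1).
Diego ∩ Grace: 11:20-12:30, 13:30-15:15.
Diego ∩ Grace ∩ Quinn: 11:20-11:50.
Diego ∩ Grace ∩ Quinn ∩ Pablo: 11:20-11:50.
Diego ∩ Grace ∩ Quinn ∩ Pablo ∩ Rina: 11:20-11:50.
Those are the intersection windows.
The last common window of at least 30 minutes is 11:20-11:50; a 30-minute meeting can start as late as 11:20 and still end by 11:50.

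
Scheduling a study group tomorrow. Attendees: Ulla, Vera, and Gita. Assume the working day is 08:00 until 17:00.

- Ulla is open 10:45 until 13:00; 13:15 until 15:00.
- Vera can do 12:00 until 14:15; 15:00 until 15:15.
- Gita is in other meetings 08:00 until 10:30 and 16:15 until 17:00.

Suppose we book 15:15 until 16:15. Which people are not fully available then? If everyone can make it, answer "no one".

Ulla free: 10:45-13:00, 13:15-15:00.
Vera free: 12:00-14:15, 15:00-15:15.
Gita free: 10:30-16:15 (invert busy blocks within the working day).
Ulla: not fully free for 15:15-16:15. Vera: not fully free for 15:15-16:15. Gita: free for 15:15-16:15.

Ulla, Vera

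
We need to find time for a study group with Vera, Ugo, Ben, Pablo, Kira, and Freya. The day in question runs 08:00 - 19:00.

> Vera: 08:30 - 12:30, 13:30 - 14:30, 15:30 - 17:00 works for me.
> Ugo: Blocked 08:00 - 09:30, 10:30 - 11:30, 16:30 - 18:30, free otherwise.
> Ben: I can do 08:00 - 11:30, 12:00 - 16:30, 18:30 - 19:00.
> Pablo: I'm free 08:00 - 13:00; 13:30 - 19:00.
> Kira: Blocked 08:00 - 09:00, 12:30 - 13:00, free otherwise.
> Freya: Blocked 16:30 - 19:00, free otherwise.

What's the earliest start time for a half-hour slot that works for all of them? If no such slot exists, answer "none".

09:30

Vera free: 08:30-12:30, 13:30-14:30, 15:30-17:00.
Ugo free: 09:30-10:30, 11:30-16:30, 18:30-19:00 (invert busy blocks within the working day).
Ben free: 08:00-11:30, 12:00-16:30, 18:30-19:00.
Pablo free: 08:00-13:00, 13:30-19:00.
Kira free: 09:00-12:30, 13:00-19:00 (invert busy blocks within the working day).
Freya free: 08:00-16:30 (invert busy blocks within the working day).
Vera ∩ Ugo: 09:30-10:30, 11:30-12:30, 13:30-14:30, 15:30-16:30.
Vera ∩ Ugo ∩ Ben: 09:30-10:30, 12:00-12:30, 13:30-14:30, 15:30-16:30.
Vera ∩ Ugo ∩ Ben ∩ Pablo: 09:30-10:30, 12:00-12:30, 13:30-14:30, 15:30-16:30.
Vera ∩ Ugo ∩ Ben ∩ Pablo ∩ Kira: 09:30-10:30, 12:00-12:30, 13:30-14:30, 15:30-16:30.
Vera ∩ Ugo ∩ Ben ∩ Pablo ∩ Kira ∩ Freya: 09:30-10:30, 12:00-12:30, 13:30-14:30, 15:30-16:30.
The first common window of at least 30 minutes is 09:30-10:30, so the earliest start is 09:30.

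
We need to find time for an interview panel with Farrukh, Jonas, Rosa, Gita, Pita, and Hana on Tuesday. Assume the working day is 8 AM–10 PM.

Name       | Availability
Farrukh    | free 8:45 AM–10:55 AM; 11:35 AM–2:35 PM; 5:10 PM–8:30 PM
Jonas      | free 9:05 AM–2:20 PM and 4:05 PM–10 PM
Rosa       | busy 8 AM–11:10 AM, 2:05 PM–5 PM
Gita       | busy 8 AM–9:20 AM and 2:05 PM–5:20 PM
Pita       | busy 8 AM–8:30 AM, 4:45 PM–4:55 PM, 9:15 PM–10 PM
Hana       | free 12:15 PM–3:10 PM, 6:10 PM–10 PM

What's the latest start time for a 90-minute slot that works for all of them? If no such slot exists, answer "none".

19:00

Farrukh free: 08:45-10:55, 11:35-14:35, 17:10-20:30.
Jonas free: 09:05-14:20, 16:05-22:00.
Rosa free: 11:10-14:05, 17:00-22:00 (invert busy blocks within the working day).
Gita free: 09:20-14:05, 17:20-22:00 (invert busy blocks within the working day).
Pita free: 08:30-16:45, 16:55-21:15 (invert busy blocks within the working day).
Hana free: 12:15-15:10, 18:10-22:00.
Farrukh ∩ Jonas: 09:05-10:55, 11:35-14:20, 17:10-20:30.
Farrukh ∩ Jonas ∩ Rosa: 11:35-14:05, 17:10-20:30.
Farrukh ∩ Jonas ∩ Rosa ∩ Gita: 11:35-14:05, 17:20-20:30.
Farrukh ∩ Jonas ∩ Rosa ∩ Gita ∩ Pita: 11:35-14:05, 17:20-20:30.
Farrukh ∩ Jonas ∩ Rosa ∩ Gita ∩ Pita ∩ Hana: 12:15-14:05, 18:10-20:30.
The last common window of at least 90 minutes is 18:10-20:30; a 90-minute meeting can start as late as 19:00 and still end by 20:30.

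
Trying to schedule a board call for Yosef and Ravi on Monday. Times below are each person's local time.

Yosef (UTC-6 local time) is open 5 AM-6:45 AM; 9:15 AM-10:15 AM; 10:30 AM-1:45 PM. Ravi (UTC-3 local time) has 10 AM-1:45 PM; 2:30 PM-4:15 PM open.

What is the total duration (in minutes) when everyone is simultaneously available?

180

Yosef in UTC: 11:00-12:45, 15:15-16:15, 16:30-19:45 (add 6h to convert from UTC-6).
Ravi in UTC: 13:00-16:45, 17:30-19:15 (add 3h to convert from UTC-3).
Yosef ∩ Ravi: 15:15-16:15, 16:30-16:45, 17:30-19:15.
Summing the common windows: 60 + 15 + 105 = 180 minutes.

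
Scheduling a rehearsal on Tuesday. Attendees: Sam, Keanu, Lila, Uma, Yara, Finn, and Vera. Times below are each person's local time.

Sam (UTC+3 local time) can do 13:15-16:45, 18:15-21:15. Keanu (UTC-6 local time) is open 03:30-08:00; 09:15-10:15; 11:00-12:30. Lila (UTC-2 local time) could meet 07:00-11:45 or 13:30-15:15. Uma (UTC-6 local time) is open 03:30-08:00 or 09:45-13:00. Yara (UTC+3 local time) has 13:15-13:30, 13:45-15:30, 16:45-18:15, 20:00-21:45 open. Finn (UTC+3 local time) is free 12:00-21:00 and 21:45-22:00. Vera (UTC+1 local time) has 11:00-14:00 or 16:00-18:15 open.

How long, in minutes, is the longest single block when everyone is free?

105

Sam in UTC: 10:15-13:45, 15:15-18:15 (subtract 3h to convert from UTC+3).
Keanu in UTC: 09:30-14:00, 15:15-16:15, 17:00-18:30 (add 6h to convert from UTC-6).
Lila in UTC: 09:00-13:45, 15:30-17:15 (add 2h to convert from UTC-2).
Uma in UTC: 09:30-14:00, 15:45-19:00 (add 6h to convert from UTC-6).
Yara in UTC: 10:15-10:30, 10:45-12:30, 13:45-15:15, 17:00-18:45 (subtract 3h to convert from UTC+3).
Finn in UTC: 09:00-18:00, 18:45-19:00 (subtract 3h to convert from UTC+3).
Vera in UTC: 10:00-13:00, 15:00-17:15 (subtract 1h to convert from UTC+1).
Sam ∩ Keanu: 10:15-13:45, 15:15-16:15, 17:00-18:15.
Sam ∩ Keanu ∩ Lila: 10:15-13:45, 15:30-16:15, 17:00-17:15.
Sam ∩ Keanu ∩ Lila ∩ Uma: 10:15-13:45, 15:45-16:15, 17:00-17:15.
Sam ∩ Keanu ∩ Lila ∩ Uma ∩ Yara: 10:15-10:30, 10:45-12:30, 17:00-17:15.
Sam ∩ Keanu ∩ Lila ∩ Uma ∩ Yara ∩ Finn: 10:15-10:30, 10:45-12:30, 17:00-17:15.
Sam ∩ Keanu ∩ Lila ∩ Uma ∩ Yara ∩ Finn ∩ Vera: 10:15-10:30, 10:45-12:30, 17:00-17:15.
So the common availability across everyone is 10:15-10:30, 10:45-12:30, 17:00-17:15.
The longest is 10:45-12:30 at 105 minutes.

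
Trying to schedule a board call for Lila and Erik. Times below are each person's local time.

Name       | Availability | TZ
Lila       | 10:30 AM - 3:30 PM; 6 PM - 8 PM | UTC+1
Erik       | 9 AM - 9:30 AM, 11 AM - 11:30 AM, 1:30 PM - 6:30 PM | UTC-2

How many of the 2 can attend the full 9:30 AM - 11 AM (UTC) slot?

1

Lila in UTC: 09:30-14:30, 17:00-19:00 (subtract 1h to convert from UTC+1).
Erik in UTC: 11:00-11:30, 13:00-13:30, 15:30-20:30 (add 2h to convert from UTC-2).
Lila can make the full 09:30-11:00 slot — that's 1.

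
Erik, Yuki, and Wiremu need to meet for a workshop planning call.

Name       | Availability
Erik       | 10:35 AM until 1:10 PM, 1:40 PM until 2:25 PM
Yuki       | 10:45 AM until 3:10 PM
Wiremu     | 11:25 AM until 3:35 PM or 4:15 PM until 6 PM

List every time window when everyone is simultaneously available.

Erik ∩ Yuki: 10:45-13:10, 13:40-14:25.
Erik ∩ Yuki ∩ Wiremu: 11:25-13:10, 13:40-14:25.

11:25-13:10, 13:40-14:25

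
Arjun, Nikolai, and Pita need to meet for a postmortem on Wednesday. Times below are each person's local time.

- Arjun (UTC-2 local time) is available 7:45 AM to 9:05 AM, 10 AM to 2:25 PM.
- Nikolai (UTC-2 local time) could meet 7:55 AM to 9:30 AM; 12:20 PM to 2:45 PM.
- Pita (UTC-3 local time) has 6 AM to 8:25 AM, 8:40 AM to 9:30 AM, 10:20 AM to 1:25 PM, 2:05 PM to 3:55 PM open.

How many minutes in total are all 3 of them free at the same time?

195

Arjun in UTC: 09:45-11:05, 12:00-16:25 (add 2h to convert from UTC-2).
Nikolai in UTC: 09:55-11:30, 14:20-16:45 (add 2h to convert from UTC-2).
Pita in UTC: 09:00-11:25, 11:40-12:30, 13:20-16:25, 17:05-18:55 (add 3h to convert from UTC-3).
Arjun ∩ Nikolai: 09:55-11:05, 14:20-16:25.
Arjun ∩ Nikolai ∩ Pita: 09:55-11:05, 14:20-16:25.
Summing the common windows: 70 + 125 = 195 minutes.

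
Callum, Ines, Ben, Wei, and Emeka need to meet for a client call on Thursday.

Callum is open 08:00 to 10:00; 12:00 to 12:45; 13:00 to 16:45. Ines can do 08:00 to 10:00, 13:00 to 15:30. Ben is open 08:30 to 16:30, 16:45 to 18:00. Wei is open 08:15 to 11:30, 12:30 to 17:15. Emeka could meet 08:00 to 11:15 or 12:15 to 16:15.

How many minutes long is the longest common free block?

Callum ∩ Ines: 08:00-10:00, 13:00-15:30.
Callum ∩ Ines ∩ Ben: 08:30-10:00, 13:00-15:30.
Callum ∩ Ines ∩ Ben ∩ Wei: 08:30-10:00, 13:00-15:30.
Callum ∩ Ines ∩ Ben ∩ Wei ∩ Emeka: 08:30-10:00, 13:00-15:30.
The longest is 13:00-15:30 at 150 minutes.

150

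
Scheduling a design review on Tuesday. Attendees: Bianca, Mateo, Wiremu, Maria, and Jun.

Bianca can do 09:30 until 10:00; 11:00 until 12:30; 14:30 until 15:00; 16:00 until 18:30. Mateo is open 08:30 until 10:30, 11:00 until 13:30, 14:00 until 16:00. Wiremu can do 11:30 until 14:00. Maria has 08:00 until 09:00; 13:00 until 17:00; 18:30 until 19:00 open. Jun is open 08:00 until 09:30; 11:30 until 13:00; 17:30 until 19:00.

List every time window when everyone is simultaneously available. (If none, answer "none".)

none

Bianca ∩ Mateo: 09:30-10:00, 11:00-12:30, 14:30-15:00.
Bianca ∩ Mateo ∩ Wiremu: 11:30-12:30.
Bianca ∩ Mateo ∩ Wiremu ∩ Maria: ∅.
Bianca ∩ Mateo ∩ Wiremu ∩ Maria ∩ Jun: ∅.
There is no time when everyone is free.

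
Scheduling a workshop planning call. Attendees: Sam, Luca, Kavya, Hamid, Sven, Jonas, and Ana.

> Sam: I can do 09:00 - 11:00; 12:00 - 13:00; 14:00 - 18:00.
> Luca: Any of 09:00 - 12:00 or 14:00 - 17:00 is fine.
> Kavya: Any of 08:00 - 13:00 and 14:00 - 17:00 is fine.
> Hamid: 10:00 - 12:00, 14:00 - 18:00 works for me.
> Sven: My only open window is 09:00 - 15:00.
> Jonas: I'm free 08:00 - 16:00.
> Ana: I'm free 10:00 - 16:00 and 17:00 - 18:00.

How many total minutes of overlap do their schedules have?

Sam ∩ Luca: 09:00-11:00, 14:00-17:00.
Sam ∩ Luca ∩ Kavya: 09:00-11:00, 14:00-17:00.
Sam ∩ Luca ∩ Kavya ∩ Hamid: 10:00-11:00, 14:00-17:00.
Sam ∩ Luca ∩ Kavya ∩ Hamid ∩ Sven: 10:00-11:00, 14:00-15:00.
Sam ∩ Luca ∩ Kavya ∩ Hamid ∩ Sven ∩ Jonas: 10:00-11:00, 14:00-15:00.
Sam ∩ Luca ∩ Kavya ∩ Hamid ∩ Sven ∩ Jonas ∩ Ana: 10:00-11:00, 14:00-15:00.
Summing the common windows: 60 + 60 = 120 minutes.

120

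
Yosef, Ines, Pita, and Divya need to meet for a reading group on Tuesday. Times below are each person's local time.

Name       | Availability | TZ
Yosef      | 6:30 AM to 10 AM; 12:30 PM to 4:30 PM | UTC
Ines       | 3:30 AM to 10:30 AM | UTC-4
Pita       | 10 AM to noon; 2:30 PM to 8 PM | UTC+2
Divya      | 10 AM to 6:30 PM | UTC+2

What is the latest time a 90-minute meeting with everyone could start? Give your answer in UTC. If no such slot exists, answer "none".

13:00

Yosef in UTC: 06:30-10:00, 12:30-16:30.
Ines in UTC: 07:30-14:30 (add 4h to convert from UTC-4).
Pita in UTC: 08:00-10:00, 12:30-18:00 (subtract 2h to convert from UTC+2).
Divya in UTC: 08:00-16:30 (subtract 2h to convert from UTC+2).
Yosef ∩ Ines: 07:30-10:00, 12:30-14:30.
Yosef ∩ Ines ∩ Pita: 08:00-10:00, 12:30-14:30.
Yosef ∩ Ines ∩ Pita ∩ Divya: 08:00-10:00, 12:30-14:30.
The last common window of at least 90 minutes is 12:30-14:30; a 90-minute meeting can start as late as 13:00 and still end by 14:30.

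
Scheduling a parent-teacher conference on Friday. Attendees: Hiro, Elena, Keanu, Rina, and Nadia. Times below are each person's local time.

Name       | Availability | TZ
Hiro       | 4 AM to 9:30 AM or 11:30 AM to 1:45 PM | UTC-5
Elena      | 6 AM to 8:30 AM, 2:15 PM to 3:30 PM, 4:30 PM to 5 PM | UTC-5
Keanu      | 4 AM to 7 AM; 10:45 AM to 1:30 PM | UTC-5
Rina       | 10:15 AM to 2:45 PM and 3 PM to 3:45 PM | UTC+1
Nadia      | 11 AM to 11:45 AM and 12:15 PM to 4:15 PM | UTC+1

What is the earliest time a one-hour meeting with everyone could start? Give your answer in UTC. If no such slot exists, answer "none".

none

Hiro in UTC: 09:00-14:30, 16:30-18:45 (add 5h to convert from UTC-5).
Elena in UTC: 11:00-13:30, 19:15-20:30, 21:30-22:00 (add 5h to convert from UTC-5).
Keanu in UTC: 09:00-12:00, 15:45-18:30 (add 5h to convert from UTC-5).
Rina in UTC: 09:15-13:45, 14:00-14:45 (subtract 1h to convert from UTC+1).
Nadia in UTC: 10:00-10:45, 11:15-15:15 (subtract 1h to convert from UTC+1).
Hiro ∩ Elena: 11:00-13:30.
Hiro ∩ Elena ∩ Keanu: 11:00-12:00.
Hiro ∩ Elena ∩ Keanu ∩ Rina: 11:00-12:00.
Hiro ∩ Elena ∩ Keanu ∩ Rina ∩ Nadia: 11:15-12:00.
No common window is at least 60 minutes long.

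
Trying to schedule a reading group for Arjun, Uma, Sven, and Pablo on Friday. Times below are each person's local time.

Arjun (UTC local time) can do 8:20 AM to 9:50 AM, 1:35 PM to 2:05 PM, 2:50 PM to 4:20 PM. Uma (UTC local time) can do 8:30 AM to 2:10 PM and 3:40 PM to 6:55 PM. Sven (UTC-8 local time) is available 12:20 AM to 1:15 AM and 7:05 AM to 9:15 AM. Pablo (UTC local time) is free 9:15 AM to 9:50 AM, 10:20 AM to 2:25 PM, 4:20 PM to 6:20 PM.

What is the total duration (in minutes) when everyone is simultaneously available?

Arjun in UTC: 08:20-09:50, 13:35-14:05, 14:50-16:20.
Uma in UTC: 08:30-14:10, 15:40-18:55.
Sven in UTC: 08:20-09:15, 15:05-17:15 (add 8h to convert from UTC-8).
Pablo in UTC: 09:15-09:50, 10:20-14:25, 16:20-18:20.
Arjun ∩ Uma: 08:30-09:50, 13:35-14:05, 15:40-16:20.
Arjun ∩ Uma ∩ Sven: 08:30-09:15, 15:40-16:20.
Arjun ∩ Uma ∩ Sven ∩ Pablo: ∅.
There is no time when everyone is free.
There is no common window, so the total is 0 minutes.

0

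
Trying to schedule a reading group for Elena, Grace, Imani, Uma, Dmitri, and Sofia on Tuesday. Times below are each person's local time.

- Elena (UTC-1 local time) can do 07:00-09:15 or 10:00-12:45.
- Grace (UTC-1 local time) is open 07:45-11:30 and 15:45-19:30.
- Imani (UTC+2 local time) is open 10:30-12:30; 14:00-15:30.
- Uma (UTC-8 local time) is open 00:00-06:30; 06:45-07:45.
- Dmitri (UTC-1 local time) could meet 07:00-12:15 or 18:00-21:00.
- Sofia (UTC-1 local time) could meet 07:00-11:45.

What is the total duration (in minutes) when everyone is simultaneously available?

120

Elena in UTC: 08:00-10:15, 11:00-13:45 (add 1h to convert from UTC-1).
Grace in UTC: 08:45-12:30, 16:45-20:30 (add 1h to convert from UTC-1).
Imani in UTC: 08:30-10:30, 12:00-13:30 (subtract 2h to convert from UTC+2).
Uma in UTC: 08:00-14:30, 14:45-15:45 (add 8h to convert from UTC-8).
Dmitri in UTC: 08:00-13:15, 19:00-22:00 (add 1h to convert from UTC-1).
Sofia in UTC: 08:00-12:45 (add 1h to convert from UTC-1).
Elena ∩ Grace: 08:45-10:15, 11:00-12:30.
Elena ∩ Grace ∩ Imani: 08:45-10:15, 12:00-12:30.
Elena ∩ Grace ∩ Imani ∩ Uma: 08:45-10:15, 12:00-12:30.
Elena ∩ Grace ∩ Imani ∩ Uma ∩ Dmitri: 08:45-10:15, 12:00-12:30.
Elena ∩ Grace ∩ Imani ∩ Uma ∩ Dmitri ∩ Sofia: 08:45-10:15, 12:00-12:30.
Summing the common windows: 90 + 30 = 120 minutes.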